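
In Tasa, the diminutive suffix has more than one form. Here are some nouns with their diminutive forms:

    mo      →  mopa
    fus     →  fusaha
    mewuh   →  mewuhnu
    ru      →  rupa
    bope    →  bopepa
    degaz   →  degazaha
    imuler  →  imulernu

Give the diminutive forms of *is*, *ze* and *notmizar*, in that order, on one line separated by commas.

isaha, zepa, notmizarnu

The suffix is conditioned by the final sound: -aha when the stem ends in a sibilant (*fus*, *degaz*); -nu when the stem ends in a non-sibilant consonant (*mewuh*, *imuler*); -pa when the stem ends in a vowel (*mo*, *ru*, *bope*).
*is*: final sound = /s/, a sibilant → -aha → *isaha*.
The final sound of *ze* is /e/, which is a vowel, so the suffix is -pa, giving *zepa*.
Since the final sound of *notmizar* is /r/ (a non-sibilant consonant), it takes -nu, giving *notmizarnu*.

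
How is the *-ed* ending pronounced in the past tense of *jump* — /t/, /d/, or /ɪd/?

/t/

The stem *jump* ends in a voiceless consonant other than /t/.
The -ed suffix is realized as /ɪd/ after /t, d/; as /t/ after other voiceless consonants; and as /d/ after other voiced sounds.
So -ed on *jump* is pronounced /t/.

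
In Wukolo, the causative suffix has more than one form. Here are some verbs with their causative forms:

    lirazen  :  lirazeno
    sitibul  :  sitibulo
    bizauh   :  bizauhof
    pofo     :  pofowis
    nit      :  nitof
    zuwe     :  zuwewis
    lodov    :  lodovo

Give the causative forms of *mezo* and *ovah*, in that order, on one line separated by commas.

The alternation tracks the final sound of the stem — -of when the stem ends in a voiceless consonant (*bizauh*, *nit*); -o when the stem ends in a voiced consonant (*lirazen*, *sitibul*, *lodov*); -wis when the stem ends in a vowel (*pofo*, *zuwe*).
Since the final sound of *mezo* is /o/ (a vowel), it takes -wis, giving *mezowis*.
The final sound of *ovah* is /h/, which is a voiceless consonant, so the suffix is -of, giving *ovahof*.

mezowis, ovahof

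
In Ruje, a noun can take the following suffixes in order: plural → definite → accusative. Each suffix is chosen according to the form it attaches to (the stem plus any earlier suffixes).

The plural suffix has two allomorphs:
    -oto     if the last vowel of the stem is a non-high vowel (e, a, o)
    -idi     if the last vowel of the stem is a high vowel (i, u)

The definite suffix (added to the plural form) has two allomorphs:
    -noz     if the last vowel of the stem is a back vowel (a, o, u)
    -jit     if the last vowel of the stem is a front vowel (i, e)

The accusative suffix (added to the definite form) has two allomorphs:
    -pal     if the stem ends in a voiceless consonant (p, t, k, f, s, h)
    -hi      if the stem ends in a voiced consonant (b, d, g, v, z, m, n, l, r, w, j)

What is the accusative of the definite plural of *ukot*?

ukototonozhi

*ukot* — last vowel /o/ (a non-high vowel) → -oto → *ukototo*.
Since the last vowel of the plural form *ukototo* is /o/ (a back vowel), it takes -noz, giving *ukototonoz*.
The definite form *ukototonoz* — final consonant /z/ (voiced) → -hi → *ukototonozhi*.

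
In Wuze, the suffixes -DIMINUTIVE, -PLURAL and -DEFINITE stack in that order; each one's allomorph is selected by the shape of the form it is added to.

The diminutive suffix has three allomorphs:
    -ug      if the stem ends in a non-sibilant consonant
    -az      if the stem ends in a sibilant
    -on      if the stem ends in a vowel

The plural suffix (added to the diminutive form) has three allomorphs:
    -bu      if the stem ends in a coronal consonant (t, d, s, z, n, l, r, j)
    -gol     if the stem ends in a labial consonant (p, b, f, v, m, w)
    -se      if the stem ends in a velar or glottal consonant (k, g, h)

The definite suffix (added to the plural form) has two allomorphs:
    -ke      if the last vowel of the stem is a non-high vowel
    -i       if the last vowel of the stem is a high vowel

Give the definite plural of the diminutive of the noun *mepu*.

Since the final sound of *mepu* is /u/ (a vowel), it takes -on, giving *mepuon*.
The diminutive form *mepuon*: final consonant = /n/, coronal → -bu → *mepuonbu*.
The last vowel of the plural form *mepuonbu* is /u/, which is a high vowel, so the definite suffix is -i, giving *mepuonbui*.

mepuonbui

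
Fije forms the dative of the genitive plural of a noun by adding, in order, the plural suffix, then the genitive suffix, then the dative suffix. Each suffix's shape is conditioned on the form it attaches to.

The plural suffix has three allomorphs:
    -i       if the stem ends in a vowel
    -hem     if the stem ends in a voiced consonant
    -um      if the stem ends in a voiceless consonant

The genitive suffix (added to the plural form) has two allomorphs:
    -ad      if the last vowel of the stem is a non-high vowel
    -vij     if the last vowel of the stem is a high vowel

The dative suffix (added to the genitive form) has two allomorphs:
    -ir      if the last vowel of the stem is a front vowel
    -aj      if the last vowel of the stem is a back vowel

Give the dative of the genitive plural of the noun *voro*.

voroivijir

*voro*: final sound = /o/, a vowel → -i → *voroi*.
The plural form *voroi*: last vowel = /i/, a high vowel → -vij → *voroivij*.
The last vowel of the genitive form *voroivij* is /i/, which is a front vowel, so the dative suffix is -ir, giving *voroivijir*.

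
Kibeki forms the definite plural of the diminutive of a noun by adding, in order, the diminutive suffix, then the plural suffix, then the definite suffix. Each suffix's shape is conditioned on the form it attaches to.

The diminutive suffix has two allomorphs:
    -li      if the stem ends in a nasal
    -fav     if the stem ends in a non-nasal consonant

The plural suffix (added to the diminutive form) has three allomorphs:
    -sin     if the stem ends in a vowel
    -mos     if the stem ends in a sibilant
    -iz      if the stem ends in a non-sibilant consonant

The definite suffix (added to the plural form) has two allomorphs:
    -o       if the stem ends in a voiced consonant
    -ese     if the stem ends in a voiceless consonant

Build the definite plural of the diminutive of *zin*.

*zin*: final consonant = /n/, a nasal → -li → *zinli*.
Since the final sound of the diminutive form *zinli* is /i/ (a vowel), it takes -sin, giving *zinlisin*.
Since the final consonant of the plural form *zinlisin* is /n/ (voiced), it takes -o, giving *zinlisino*.

zinlisino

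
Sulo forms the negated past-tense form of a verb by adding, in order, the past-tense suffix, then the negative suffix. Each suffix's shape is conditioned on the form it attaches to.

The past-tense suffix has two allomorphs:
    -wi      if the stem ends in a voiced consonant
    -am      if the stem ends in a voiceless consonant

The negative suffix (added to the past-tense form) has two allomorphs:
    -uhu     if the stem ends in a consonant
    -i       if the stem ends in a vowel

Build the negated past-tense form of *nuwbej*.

*nuwbej* — final consonant /j/ (voiced) → -wi → *nuwbejwi*.
Since the final sound of the past-tense form *nuwbejwi* is /i/ (a vowel), it takes -i, giving *nuwbejwii*.

nuwbejwii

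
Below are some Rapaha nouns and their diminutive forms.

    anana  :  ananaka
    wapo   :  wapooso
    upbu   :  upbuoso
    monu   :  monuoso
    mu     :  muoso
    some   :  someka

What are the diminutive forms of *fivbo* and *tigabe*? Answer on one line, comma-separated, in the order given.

The pattern is rounding harmony: -oso when the last vowel of the stem is a rounded vowel (*wapo*, *upbu*, *monu*, *mu*); -ka when the last vowel of the stem is an unrounded vowel (*anana*, *some*).
Since the last vowel of *fivbo* is /o/ (a rounded vowel), it takes -oso, giving *fivbooso*.
*tigabe*: last vowel = /e/, an unrounded vowel → -ka → *tigabeka*.

fivbooso, tigabeka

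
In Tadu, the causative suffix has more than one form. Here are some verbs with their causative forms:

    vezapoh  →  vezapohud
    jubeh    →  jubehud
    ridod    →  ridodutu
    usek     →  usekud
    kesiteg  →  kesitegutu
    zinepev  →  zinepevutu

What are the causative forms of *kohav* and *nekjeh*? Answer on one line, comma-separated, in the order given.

The alternation tracks the final consonant of the stem — -ud when the stem ends in a voiceless consonant (*vezapoh*, *jubeh*, *usek*); -utu when the stem ends in a voiced consonant (*ridod*, *kesiteg*, *zinepev*).
The final consonant of *kohav* is /v/, which is voiced, so the suffix is -utu, giving *kohavutu*.
*nekjeh* — final consonant /h/ (voiceless) → -ud → *nekjehud*.

kohavutu, nekjehud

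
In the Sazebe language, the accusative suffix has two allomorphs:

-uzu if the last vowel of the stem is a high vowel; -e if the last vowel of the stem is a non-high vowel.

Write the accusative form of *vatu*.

vatuuzu

Since the last vowel of *vatu* is /u/ (a high vowel), it takes -uzu, giving *vatuuzu*.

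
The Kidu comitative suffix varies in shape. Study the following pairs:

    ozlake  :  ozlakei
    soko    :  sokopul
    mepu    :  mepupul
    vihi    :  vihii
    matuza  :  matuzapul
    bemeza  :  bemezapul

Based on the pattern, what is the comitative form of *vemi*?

vemii

The pattern is front/back vowel harmony: -i when the last vowel of the stem is a front vowel (*ozlake*, *vihi*); -pul when the last vowel of the stem is a back vowel (*soko*, *mepu*, *matuza*, *bemeza*).
Since the last vowel of *vemi* is /i/ (a front vowel), it takes -i, giving *vemii*.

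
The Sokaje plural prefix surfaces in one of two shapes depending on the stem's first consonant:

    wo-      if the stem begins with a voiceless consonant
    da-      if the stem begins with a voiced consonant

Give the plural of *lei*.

dalei

Since the first consonant of *lei* is /l/ (voiced), it takes da-, giving *dalei*.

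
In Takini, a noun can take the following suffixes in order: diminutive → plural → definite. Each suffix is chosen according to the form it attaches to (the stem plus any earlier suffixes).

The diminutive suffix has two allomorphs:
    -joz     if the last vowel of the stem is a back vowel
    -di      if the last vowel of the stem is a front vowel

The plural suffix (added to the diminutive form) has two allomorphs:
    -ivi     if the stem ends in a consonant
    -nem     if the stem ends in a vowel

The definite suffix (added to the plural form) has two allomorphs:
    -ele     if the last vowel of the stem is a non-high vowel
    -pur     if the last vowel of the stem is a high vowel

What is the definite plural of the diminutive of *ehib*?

The last vowel of *ehib* is /i/, which is a front vowel, so the diminutive suffix is -di, giving *ehibdi*.
Since the final sound of the diminutive form *ehibdi* is /i/ (a vowel), it takes -nem, giving *ehibdinem*.
The last vowel of the plural form *ehibdinem* is /e/, which is a non-high vowel, so the definite suffix is -ele, giving *ehibdinemele*.

ehibdinemele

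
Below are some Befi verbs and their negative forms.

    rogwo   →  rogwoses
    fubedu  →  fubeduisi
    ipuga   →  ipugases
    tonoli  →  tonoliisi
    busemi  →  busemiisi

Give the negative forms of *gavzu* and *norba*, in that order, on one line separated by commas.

gavzuisi, norbases

The pattern is height harmony: -isi when the last vowel of the stem is a high vowel (*fubedu*, *tonoli*, *busemi*); -ses when the last vowel of the stem is a non-high vowel (*rogwo*, *ipuga*).
Since the last vowel of *gavzu* is /u/ (a high vowel), it takes -isi, giving *gavzuisi*.
*norba* — last vowel /a/ (a non-high vowel) → -ses → *norbases*.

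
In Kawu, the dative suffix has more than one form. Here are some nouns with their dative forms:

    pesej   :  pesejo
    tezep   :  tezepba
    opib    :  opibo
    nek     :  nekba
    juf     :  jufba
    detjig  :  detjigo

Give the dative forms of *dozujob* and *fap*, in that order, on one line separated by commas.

The pattern is voicing of the final consonant: -ba when the stem ends in a voiceless consonant (*tezep*, *nek*, *juf*); -o when the stem ends in a voiced consonant (*pesej*, *opib*, *detjig*).
*dozujob*: final consonant = /b/, voiced → -o → *dozujobo*.
Since the final consonant of *fap* is /p/ (voiceless), it takes -ba, giving *fapba*.

dozujobo, fapba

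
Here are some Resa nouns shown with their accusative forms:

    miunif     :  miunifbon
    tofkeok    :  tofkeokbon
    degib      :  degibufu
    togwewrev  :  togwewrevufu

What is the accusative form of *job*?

The suffix is conditioned by the final consonant: -bon when the stem ends in a voiceless consonant (*miunif*, *tofkeok*); -ufu when the stem ends in a voiced consonant (*degib*, *togwewrev*).
*job* — final consonant /b/ (voiced) → -ufu → *jobufu*.

jobufu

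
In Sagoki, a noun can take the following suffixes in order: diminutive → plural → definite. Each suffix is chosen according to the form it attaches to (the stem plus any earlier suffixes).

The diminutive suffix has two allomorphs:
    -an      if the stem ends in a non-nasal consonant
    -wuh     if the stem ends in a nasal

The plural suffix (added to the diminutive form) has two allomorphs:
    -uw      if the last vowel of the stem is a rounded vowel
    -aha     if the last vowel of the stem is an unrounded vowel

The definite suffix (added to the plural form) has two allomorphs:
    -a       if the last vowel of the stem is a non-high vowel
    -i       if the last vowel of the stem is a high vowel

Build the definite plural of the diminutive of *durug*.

Since the final consonant of *durug* is /g/ (non-nasal), it takes -an, giving *durugan*.
The diminutive form *durugan*: last vowel = /a/, an unrounded vowel → -aha → *duruganaha*.
The last vowel of the plural form *duruganaha* is /a/, which is a non-high vowel, so the definite suffix is -a, giving *duruganahaa*.

duruganahaa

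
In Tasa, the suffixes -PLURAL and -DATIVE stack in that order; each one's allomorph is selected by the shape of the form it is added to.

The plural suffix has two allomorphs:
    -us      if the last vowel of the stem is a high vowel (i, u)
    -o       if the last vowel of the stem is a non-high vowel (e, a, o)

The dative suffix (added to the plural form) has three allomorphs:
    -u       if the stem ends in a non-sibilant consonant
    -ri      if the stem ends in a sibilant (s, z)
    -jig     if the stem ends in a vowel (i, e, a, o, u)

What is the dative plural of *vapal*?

vapalojig

Since the last vowel of *vapal* is /a/ (a non-high vowel), it takes -o, giving *vapalo*.
The plural form *vapalo* — final sound /o/ (a vowel) → -jig → *vapalojig*.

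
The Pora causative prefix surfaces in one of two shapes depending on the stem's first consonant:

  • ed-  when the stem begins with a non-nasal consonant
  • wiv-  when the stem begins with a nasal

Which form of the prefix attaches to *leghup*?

Since the first consonant of *leghup* is /l/ (non-nasal), it takes ed-.

ed-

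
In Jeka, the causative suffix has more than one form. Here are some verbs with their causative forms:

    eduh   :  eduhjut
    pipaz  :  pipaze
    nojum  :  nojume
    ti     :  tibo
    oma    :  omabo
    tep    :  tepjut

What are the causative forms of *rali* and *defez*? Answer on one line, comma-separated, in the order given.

The pattern is voicing of the final sound: -jut when the stem ends in a voiceless consonant (*eduh*, *tep*); -e when the stem ends in a voiced consonant (*pipaz*, *nojum*); -bo when the stem ends in a vowel (*ti*, *oma*).
*rali*: final sound = /i/, a vowel → -bo → *ralibo*.
*defez*: final sound = /z/, a voiced consonant → -e → *defeze*.

ralibo, defeze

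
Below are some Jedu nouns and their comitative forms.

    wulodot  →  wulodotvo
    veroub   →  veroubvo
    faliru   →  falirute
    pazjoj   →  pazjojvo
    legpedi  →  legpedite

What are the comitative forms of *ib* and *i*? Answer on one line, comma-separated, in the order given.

ibvo, ite

Looking at the final sound of each stem: -vo when the stem ends in a consonant (*wulodot*, *veroub*, *pazjoj*); -te when the stem ends in a vowel (*faliru*, *legpedi*).
The final sound of *ib* is /b/, which is a consonant, so the suffix is -vo, giving *ibvo*.
*i* — final sound /i/ (a vowel) → -te → *ite*.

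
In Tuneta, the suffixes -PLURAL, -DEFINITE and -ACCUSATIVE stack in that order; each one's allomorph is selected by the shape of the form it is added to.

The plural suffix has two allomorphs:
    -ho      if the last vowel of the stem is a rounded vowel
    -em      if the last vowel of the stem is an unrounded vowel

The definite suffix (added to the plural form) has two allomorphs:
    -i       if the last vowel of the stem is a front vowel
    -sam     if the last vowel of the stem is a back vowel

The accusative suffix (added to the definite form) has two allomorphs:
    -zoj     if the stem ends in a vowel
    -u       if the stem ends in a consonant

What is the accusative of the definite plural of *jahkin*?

jahkinemizoj

The last vowel of *jahkin* is /i/, which is an unrounded vowel, so the plural suffix is -em, giving *jahkinem*.
The plural form *jahkinem*: last vowel = /e/, a front vowel → -i → *jahkinemi*.
The final sound of the definite form *jahkinemi* is /i/, which is a vowel, so the accusative suffix is -zoj, giving *jahkinemizoj*.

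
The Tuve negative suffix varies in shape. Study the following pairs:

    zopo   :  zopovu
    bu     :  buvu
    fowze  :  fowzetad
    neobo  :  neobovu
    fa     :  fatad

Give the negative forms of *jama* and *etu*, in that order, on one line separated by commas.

The suffix is conditioned by the last vowel: -vu when the last vowel of the stem is a rounded vowel (*zopo*, *bu*, *neobo*); -tad when the last vowel of the stem is an unrounded vowel (*fowze*, *fa*).
*jama* — last vowel /a/ (an unrounded vowel) → -tad → *jamatad*.
The last vowel of *etu* is /u/, which is a rounded vowel, so the suffix is -vu, giving *etuvu*.

jamatad, etuvu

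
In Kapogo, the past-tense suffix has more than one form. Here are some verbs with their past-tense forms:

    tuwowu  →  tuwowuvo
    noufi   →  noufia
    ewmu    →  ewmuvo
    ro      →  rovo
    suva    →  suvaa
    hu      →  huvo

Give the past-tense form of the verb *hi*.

The alternation tracks the last vowel of the stem — -vo when the last vowel of the stem is a rounded vowel (*tuwowu*, *ewmu*, *ro*, *hu*); -a when the last vowel of the stem is an unrounded vowel (*noufi*, *suva*).
*hi* — last vowel /i/ (an unrounded vowel) → -a → *hia*.

hia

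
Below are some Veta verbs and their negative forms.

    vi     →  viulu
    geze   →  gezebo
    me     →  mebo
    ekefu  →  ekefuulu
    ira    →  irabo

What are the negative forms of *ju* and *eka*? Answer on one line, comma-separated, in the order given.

The suffix is conditioned by the last vowel: -ulu when the last vowel of the stem is a high vowel (*vi*, *ekefu*); -bo when the last vowel of the stem is a non-high vowel (*geze*, *me*, *ira*).
*ju* — last vowel /u/ (a high vowel) → -ulu → *juulu*.
Since the last vowel of *eka* is /a/ (a non-high vowel), it takes -bo, giving *ekabo*.

juulu, ekabo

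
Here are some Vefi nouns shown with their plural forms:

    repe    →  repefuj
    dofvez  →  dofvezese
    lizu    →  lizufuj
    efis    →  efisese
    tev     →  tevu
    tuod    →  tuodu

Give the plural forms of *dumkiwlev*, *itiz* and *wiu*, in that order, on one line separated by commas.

The alternation tracks the final sound of the stem — -ese when the stem ends in a sibilant (*dofvez*, *efis*); -u when the stem ends in a non-sibilant consonant (*tev*, *tuod*); -fuj when the stem ends in a vowel (*repe*, *lizu*).
Since the final sound of *dumkiwlev* is /v/ (a non-sibilant consonant), it takes -u, giving *dumkiwlevu*.
*itiz*: final sound = /z/, a sibilant → -ese → *itizese*.
Since the final sound of *wiu* is /u/ (a vowel), it takes -fuj, giving *wiufuj*.

dumkiwlevu, itizese, wiufuj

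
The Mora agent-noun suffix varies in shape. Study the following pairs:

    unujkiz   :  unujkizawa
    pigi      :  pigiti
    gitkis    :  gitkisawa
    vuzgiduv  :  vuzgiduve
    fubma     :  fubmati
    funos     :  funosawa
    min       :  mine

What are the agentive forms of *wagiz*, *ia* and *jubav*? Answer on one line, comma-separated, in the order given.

wagizawa, iati, jubave

The pattern is sibilance of the final sound: -awa when the stem ends in a sibilant (*unujkiz*, *gitkis*, *funos*); -e when the stem ends in a non-sibilant consonant (*vuzgiduv*, *min*); -ti when the stem ends in a vowel (*pigi*, *fubma*).
Since the final sound of *wagiz* is /z/ (a sibilant), it takes -awa, giving *wagizawa*.
Since the final sound of *ia* is /a/ (a vowel), it takes -ti, giving *iati*.
The final sound of *jubav* is /v/, which is a non-sibilant consonant, so the suffix is -e, giving *jubave*.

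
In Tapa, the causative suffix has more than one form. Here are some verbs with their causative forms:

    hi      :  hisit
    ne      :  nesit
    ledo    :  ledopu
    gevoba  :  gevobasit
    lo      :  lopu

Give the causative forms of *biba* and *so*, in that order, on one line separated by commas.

The alternation tracks the last vowel of the stem — -pu when the last vowel of the stem is a rounded vowel (*ledo*, *lo*); -sit when the last vowel of the stem is an unrounded vowel (*hi*, *ne*, *gevoba*).
*biba*: last vowel = /a/, an unrounded vowel → -sit → *bibasit*.
*so* — last vowel /o/ (a rounded vowel) → -pu → *sopu*.

bibasit, sopu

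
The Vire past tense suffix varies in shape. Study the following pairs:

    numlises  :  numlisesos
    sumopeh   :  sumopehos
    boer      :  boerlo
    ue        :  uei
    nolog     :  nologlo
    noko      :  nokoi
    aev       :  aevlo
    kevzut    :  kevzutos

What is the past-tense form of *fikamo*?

fikamoi

The alternation tracks the final sound of the stem — -os when the stem ends in a voiceless consonant (*numlises*, *sumopeh*, *kevzut*); -lo when the stem ends in a voiced consonant (*boer*, *nolog*, *aev*); -i when the stem ends in a vowel (*ue*, *noko*).
*fikamo* — final sound /o/ (a vowel) → -i → *fikamoi*.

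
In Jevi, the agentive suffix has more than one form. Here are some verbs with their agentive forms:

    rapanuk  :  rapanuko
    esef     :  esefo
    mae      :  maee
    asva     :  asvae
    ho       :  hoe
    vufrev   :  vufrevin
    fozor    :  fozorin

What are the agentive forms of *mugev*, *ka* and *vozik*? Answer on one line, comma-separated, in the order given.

mugevin, kae, voziko

Looking at the final sound of each stem: -o when the stem ends in a voiceless consonant (*rapanuk*, *esef*); -in when the stem ends in a voiced consonant (*vufrev*, *fozor*); -e when the stem ends in a vowel (*mae*, *asva*, *ho*).
Since the final sound of *mugev* is /v/ (a voiced consonant), it takes -in, giving *mugevin*.
Since the final sound of *ka* is /a/ (a vowel), it takes -e, giving *kae*.
*vozik*: final sound = /k/, a voiceless consonant → -o → *voziko*.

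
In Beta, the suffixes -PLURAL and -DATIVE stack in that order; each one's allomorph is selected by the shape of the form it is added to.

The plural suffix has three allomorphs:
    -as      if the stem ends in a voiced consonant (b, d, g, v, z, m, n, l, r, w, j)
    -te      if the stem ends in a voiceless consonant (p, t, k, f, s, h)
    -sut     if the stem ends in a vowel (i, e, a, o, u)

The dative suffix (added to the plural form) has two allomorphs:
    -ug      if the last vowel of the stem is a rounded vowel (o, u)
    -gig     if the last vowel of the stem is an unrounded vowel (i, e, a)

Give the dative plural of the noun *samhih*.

samhihtegig

*samhih*: final sound = /h/, a voiceless consonant → -te → *samhihte*.
The plural form *samhihte* — last vowel /e/ (an unrounded vowel) → -gig → *samhihtegig*.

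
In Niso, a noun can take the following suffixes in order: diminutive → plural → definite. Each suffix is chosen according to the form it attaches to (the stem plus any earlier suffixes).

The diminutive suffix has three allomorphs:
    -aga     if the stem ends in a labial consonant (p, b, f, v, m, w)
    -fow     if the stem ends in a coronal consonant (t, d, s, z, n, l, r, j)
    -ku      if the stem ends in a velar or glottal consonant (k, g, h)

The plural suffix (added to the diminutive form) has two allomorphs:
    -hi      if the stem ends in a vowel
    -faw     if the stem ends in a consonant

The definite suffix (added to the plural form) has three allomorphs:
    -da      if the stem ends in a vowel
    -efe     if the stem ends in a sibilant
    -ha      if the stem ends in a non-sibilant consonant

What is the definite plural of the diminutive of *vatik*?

Since the final consonant of *vatik* is /k/ (velar/glottal), it takes -ku, giving *vatikku*.
The final sound of the diminutive form *vatikku* is /u/, which is a vowel, so the plural suffix is -hi, giving *vatikkuhi*.
The plural form *vatikkuhi* — final sound /i/ (a vowel) → -da → *vatikkuhida*.

vatikkuhida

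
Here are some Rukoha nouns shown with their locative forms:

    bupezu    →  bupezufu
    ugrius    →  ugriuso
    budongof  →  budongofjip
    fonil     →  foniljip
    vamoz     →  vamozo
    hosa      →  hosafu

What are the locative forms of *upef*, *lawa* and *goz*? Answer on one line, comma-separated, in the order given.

The suffix is conditioned by the final sound: -o when the stem ends in a sibilant (*ugrius*, *vamoz*); -jip when the stem ends in a non-sibilant consonant (*budongof*, *fonil*); -fu when the stem ends in a vowel (*bupezu*, *hosa*).
Since the final sound of *upef* is /f/ (a non-sibilant consonant), it takes -jip, giving *upefjip*.
The final sound of *lawa* is /a/, which is a vowel, so the suffix is -fu, giving *lawafu*.
*goz*: final sound = /z/, a sibilant → -o → *gozo*.

upefjip, lawafu, gozo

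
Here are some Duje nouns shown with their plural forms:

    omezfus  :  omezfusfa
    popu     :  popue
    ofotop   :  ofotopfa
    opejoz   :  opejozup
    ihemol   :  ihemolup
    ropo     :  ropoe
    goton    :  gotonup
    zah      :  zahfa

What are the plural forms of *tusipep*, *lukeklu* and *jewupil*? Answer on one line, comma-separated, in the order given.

Looking at the final sound of each stem: -fa when the stem ends in a voiceless consonant (*omezfus*, *ofotop*, *zah*); -up when the stem ends in a voiced consonant (*opejoz*, *ihemol*, *goton*); -e when the stem ends in a vowel (*popu*, *ropo*).
The final sound of *tusipep* is /p/, which is a voiceless consonant, so the suffix is -fa, giving *tusipepfa*.
*lukeklu*: final sound = /u/, a vowel → -e → *lukeklue*.
*jewupil*: final sound = /l/, a voiced consonant → -up → *jewupilup*.

tusipepfa, lukeklue, jewupilup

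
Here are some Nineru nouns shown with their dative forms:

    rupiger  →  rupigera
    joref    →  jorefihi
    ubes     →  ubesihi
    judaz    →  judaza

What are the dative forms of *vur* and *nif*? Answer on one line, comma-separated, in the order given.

vura, nifihi

The suffix is conditioned by the final consonant: -ihi when the stem ends in a voiceless consonant (*joref*, *ubes*); -a when the stem ends in a voiced consonant (*rupiger*, *judaz*).
The final consonant of *vur* is /r/, which is voiced, so the suffix is -a, giving *vura*.
*nif*: final consonant = /f/, voiceless → -ihi → *nifihi*.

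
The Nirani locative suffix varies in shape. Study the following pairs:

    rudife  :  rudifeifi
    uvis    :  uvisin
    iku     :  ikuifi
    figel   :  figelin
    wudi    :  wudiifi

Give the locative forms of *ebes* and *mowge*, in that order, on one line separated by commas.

The suffix is conditioned by the final sound: -in when the stem ends in a consonant (*uvis*, *figel*); -ifi when the stem ends in a vowel (*rudife*, *iku*, *wudi*).
The final sound of *ebes* is /s/, which is a consonant, so the suffix is -in, giving *ebesin*.
*mowge* — final sound /e/ (a vowel) → -ifi → *mowgeifi*.

ebesin, mowgeifi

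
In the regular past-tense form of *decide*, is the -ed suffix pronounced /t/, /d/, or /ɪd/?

The stem *decide* ends in /t/ or /d/.
The -ed suffix is realized as /ɪd/ after /t, d/; as /t/ after other voiceless consonants; and as /d/ after other voiced sounds.
So -ed on *decide* is pronounced /ɪd/.

/ɪd/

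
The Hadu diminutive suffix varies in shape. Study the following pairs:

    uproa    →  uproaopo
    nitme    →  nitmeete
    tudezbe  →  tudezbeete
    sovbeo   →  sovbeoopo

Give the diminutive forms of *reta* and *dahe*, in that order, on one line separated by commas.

retaopo, daheete

The suffix is conditioned by the last vowel: -ete when the last vowel of the stem is a front vowel (*nitme*, *tudezbe*); -opo when the last vowel of the stem is a back vowel (*uproa*, *sovbeo*).
*reta* — last vowel /a/ (a back vowel) → -opo → *retaopo*.
*dahe* — last vowel /e/ (a front vowel) → -ete → *daheete*.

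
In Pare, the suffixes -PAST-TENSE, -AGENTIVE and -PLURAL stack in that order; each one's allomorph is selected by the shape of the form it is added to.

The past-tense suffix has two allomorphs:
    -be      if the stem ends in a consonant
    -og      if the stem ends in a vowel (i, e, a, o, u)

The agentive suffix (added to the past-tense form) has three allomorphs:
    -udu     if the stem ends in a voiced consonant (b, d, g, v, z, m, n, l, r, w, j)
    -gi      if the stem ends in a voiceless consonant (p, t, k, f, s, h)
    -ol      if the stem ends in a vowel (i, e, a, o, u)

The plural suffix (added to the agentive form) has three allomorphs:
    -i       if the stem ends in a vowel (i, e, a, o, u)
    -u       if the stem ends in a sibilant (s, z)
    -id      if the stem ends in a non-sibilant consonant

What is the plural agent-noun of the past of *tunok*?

tunokbeolid

Since the final sound of *tunok* is /k/ (a consonant), it takes -be, giving *tunokbe*.
The past-tense form *tunokbe*: final sound = /e/, a vowel → -ol → *tunokbeol*.
The final sound of the agentive form *tunokbeol* is /l/, which is a non-sibilant consonant, so the plural suffix is -id, giving *tunokbeolid*.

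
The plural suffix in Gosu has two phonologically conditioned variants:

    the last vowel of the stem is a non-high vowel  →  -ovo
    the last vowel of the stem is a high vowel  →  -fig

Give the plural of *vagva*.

vagvaovo

*vagva*: last vowel = /a/, a non-high vowel → -ovo → *vagvaovo*.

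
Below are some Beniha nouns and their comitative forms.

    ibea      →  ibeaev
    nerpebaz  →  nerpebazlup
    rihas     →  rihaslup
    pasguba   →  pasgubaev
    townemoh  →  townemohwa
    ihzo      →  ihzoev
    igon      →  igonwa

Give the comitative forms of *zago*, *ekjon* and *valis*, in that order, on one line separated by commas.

zagoev, ekjonwa, valislup

The suffix is conditioned by the final sound: -lup when the stem ends in a sibilant (*nerpebaz*, *rihas*); -wa when the stem ends in a non-sibilant consonant (*townemoh*, *igon*); -ev when the stem ends in a vowel (*ibea*, *pasguba*, *ihzo*).
*zago*: final sound = /o/, a vowel → -ev → *zagoev*.
*ekjon*: final sound = /n/, a non-sibilant consonant → -wa → *ekjonwa*.
*valis* — final sound /s/ (a sibilant) → -lup → *valislup*.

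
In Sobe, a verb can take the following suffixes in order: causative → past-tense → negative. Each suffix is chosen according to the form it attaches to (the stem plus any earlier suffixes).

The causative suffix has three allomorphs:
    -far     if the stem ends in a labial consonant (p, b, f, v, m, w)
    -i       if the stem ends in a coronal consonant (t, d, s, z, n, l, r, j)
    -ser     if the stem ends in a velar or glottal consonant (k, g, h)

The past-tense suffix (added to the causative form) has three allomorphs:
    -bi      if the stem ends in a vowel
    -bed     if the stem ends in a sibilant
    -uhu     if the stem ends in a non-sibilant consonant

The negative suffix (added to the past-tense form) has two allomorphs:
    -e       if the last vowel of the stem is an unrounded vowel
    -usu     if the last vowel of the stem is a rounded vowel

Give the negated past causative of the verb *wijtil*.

*wijtil*: final consonant = /l/, coronal → -i → *wijtili*.
The causative form *wijtili* — final sound /i/ (a vowel) → -bi → *wijtilibi*.
The past-tense form *wijtilibi* — last vowel /i/ (an unrounded vowel) → -e → *wijtilibie*.

wijtilibie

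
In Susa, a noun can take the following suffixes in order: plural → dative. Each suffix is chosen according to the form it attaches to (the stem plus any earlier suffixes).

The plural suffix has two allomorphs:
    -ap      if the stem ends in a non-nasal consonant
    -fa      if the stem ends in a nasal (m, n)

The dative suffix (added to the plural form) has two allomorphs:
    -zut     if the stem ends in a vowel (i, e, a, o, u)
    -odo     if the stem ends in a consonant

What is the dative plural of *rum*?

*rum*: final consonant = /m/, a nasal → -fa → *rumfa*.
The plural form *rumfa* — final sound /a/ (a vowel) → -zut → *rumfazut*.

rumfazut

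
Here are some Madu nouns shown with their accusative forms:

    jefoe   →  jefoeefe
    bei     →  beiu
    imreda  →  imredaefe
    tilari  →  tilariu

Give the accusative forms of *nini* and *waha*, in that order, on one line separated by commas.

niniu, wahaefe

Looking at the last vowel of each stem: -u when the last vowel of the stem is a high vowel (*bei*, *tilari*); -efe when the last vowel of the stem is a non-high vowel (*jefoe*, *imreda*).
*nini* — last vowel /i/ (a high vowel) → -u → *niniu*.
The last vowel of *waha* is /a/, which is a non-high vowel, so the suffix is -efe, giving *wahaefe*.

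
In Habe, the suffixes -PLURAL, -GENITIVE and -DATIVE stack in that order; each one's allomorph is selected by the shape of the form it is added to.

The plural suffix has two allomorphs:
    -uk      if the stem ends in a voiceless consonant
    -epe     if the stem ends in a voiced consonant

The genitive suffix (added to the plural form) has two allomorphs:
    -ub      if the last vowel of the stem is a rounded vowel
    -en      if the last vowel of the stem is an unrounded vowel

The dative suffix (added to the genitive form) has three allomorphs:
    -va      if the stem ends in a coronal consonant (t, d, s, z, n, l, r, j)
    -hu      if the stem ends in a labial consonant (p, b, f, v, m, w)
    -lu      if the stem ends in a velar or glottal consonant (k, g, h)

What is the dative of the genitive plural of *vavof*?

vavofukubhu

Since the final consonant of *vavof* is /f/ (voiceless), it takes -uk, giving *vavofuk*.
The last vowel of the plural form *vavofuk* is /u/, which is a rounded vowel, so the genitive suffix is -ub, giving *vavofukub*.
The genitive form *vavofukub*: final consonant = /b/, labial → -hu → *vavofukubhu*.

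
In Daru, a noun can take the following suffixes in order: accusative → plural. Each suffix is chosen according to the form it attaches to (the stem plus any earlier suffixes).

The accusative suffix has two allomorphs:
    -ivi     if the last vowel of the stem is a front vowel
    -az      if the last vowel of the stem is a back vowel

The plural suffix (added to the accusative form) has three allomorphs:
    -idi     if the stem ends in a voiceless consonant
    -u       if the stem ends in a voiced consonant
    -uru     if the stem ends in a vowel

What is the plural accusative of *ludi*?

ludiiviuru

Since the last vowel of *ludi* is /i/ (a front vowel), it takes -ivi, giving *ludiivi*.
Since the final sound of the accusative form *ludiivi* is /i/ (a vowel), it takes -uru, giving *ludiiviuru*.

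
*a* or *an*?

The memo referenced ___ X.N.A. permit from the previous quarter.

an

The indefinite article is chosen by the initial *sound* of the following word, not its spelling.
The initialism *X.N.A.* is read letter by letter; the first letter, X, is pronounced /ɛks/, which begins with a vowel sound.
So the article is *an*: The memo referenced an X.N.A. permit from the previous quarter.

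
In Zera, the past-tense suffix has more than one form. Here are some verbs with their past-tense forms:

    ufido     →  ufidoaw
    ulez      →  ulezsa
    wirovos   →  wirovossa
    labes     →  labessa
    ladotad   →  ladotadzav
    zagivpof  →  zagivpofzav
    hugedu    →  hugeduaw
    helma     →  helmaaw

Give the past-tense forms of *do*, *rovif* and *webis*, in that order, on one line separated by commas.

doaw, rovifzav, webissa

Looking at the final sound of each stem: -sa when the stem ends in a sibilant (*ulez*, *wirovos*, *labes*); -zav when the stem ends in a non-sibilant consonant (*ladotad*, *zagivpof*); -aw when the stem ends in a vowel (*ufido*, *hugedu*, *helma*).
*do* — final sound /o/ (a vowel) → -aw → *doaw*.
*rovif*: final sound = /f/, a non-sibilant consonant → -zav → *rovifzav*.
The final sound of *webis* is /s/, which is a sibilant, so the suffix is -sa, giving *webissa*.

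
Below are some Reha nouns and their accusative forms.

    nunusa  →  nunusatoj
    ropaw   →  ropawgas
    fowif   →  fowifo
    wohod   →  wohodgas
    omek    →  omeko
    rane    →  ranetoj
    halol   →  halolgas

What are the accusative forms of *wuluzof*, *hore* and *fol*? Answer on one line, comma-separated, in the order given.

wuluzofo, horetoj, folgas

Looking at the final sound of each stem: -o when the stem ends in a voiceless consonant (*fowif*, *omek*); -gas when the stem ends in a voiced consonant (*ropaw*, *wohod*, *halol*); -toj when the stem ends in a vowel (*nunusa*, *rane*).
The final sound of *wuluzof* is /f/, which is a voiceless consonant, so the suffix is -o, giving *wuluzofo*.
Since the final sound of *hore* is /e/ (a vowel), it takes -toj, giving *horetoj*.
*fol*: final sound = /l/, a voiced consonant → -gas → *folgas*.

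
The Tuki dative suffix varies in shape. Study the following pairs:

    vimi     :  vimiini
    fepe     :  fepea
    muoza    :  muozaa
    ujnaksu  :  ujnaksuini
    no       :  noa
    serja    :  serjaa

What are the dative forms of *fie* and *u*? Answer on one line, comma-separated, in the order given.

fiea, uini

Looking at the last vowel of each stem: -ini when the last vowel of the stem is a high vowel (*vimi*, *ujnaksu*); -a when the last vowel of the stem is a non-high vowel (*fepe*, *muoza*, *no*, *serja*).
Since the last vowel of *fie* is /e/ (a non-high vowel), it takes -a, giving *fiea*.
*u* — last vowel /u/ (a high vowel) → -ini → *uini*.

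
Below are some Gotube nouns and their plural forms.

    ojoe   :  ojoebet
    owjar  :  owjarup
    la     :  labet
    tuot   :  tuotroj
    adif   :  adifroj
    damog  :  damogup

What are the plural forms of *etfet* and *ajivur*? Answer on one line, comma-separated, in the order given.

etfetroj, ajivurup

The alternation tracks the final sound of the stem — -roj when the stem ends in a voiceless consonant (*tuot*, *adif*); -up when the stem ends in a voiced consonant (*owjar*, *damog*); -bet when the stem ends in a vowel (*ojoe*, *la*).
Since the final sound of *etfet* is /t/ (a voiceless consonant), it takes -roj, giving *etfetroj*.
Since the final sound of *ajivur* is /r/ (a voiced consonant), it takes -up, giving *ajivurup*.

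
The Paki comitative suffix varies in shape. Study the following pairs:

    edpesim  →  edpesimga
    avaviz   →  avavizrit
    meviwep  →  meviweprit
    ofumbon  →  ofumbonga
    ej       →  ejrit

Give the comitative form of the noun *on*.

onga

The suffix is conditioned by the final consonant: -ga when the stem ends in a nasal (*edpesim*, *ofumbon*); -rit when the stem ends in a non-nasal consonant (*avaviz*, *meviwep*, *ej*).
*on*: final consonant = /n/, a nasal → -ga → *onga*.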